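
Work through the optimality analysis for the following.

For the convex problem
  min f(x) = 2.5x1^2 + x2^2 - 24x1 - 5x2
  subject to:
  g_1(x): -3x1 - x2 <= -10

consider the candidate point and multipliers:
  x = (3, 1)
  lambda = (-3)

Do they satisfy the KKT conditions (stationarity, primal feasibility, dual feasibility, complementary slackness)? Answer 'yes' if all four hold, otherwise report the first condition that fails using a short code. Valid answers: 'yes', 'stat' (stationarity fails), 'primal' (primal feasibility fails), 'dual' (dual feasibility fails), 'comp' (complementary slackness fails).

Gradient of f: grad f(x) = Q x + c = (-9, -3)
Constraint values g_i(x) = a_i^T x - b_i:
  g_1((3, 1)) = 0
Stationarity residual: grad f(x) + sum_i lambda_i a_i = (0, 0)
  -> stationarity OK
Primal feasibility (all g_i <= 0): OK
Dual feasibility (all lambda_i >= 0): FAILS
Complementary slackness (lambda_i * g_i(x) = 0 for all i): OK

Verdict: the first failing condition is dual_feasibility -> dual.

dual


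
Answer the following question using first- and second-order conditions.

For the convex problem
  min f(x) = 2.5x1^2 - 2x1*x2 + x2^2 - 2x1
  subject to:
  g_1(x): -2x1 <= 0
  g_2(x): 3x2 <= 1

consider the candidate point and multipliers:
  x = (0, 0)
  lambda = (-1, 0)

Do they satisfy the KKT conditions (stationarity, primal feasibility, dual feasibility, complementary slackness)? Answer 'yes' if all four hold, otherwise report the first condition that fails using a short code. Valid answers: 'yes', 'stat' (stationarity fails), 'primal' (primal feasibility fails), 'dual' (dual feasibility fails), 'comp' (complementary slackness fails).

Gradient of f: grad f(x) = Q x + c = (-2, 0)
Constraint values g_i(x) = a_i^T x - b_i:
  g_1((0, 0)) = 0
  g_2((0, 0)) = -1
Stationarity residual: grad f(x) + sum_i lambda_i a_i = (0, 0)
  -> stationarity OK
Primal feasibility (all g_i <= 0): OK
Dual feasibility (all lambda_i >= 0): FAILS
Complementary slackness (lambda_i * g_i(x) = 0 for all i): OK

Verdict: the first failing condition is dual_feasibility -> dual.

dual


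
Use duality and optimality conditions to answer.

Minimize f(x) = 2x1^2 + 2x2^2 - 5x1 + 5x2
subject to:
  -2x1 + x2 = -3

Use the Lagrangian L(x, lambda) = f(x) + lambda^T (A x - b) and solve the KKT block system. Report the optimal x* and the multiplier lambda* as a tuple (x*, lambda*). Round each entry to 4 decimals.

Form the Lagrangian:
  L(x, lambda) = (1/2) x^T Q x + c^T x + lambda^T (A x - b)
Stationarity (grad_x L = 0): Q x + c + A^T lambda = 0.
Primal feasibility: A x = b.

This gives the KKT block system:
  [ Q   A^T ] [ x     ]   [-c ]
  [ A    0  ] [ lambda ] = [ b ]

Solving the linear system:
  x*      = (0.95, -1.1)
  lambda* = (-0.6)
  f(x*)   = -6.025

x* = (0.95, -1.1), lambda* = (-0.6)


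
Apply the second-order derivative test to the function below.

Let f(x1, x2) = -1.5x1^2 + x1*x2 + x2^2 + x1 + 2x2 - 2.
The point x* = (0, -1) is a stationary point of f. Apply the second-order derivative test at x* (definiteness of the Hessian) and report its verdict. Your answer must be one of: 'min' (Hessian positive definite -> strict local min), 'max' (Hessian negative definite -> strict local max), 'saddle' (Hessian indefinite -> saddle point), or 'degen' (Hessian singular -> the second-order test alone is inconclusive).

Compute the Hessian H = grad^2 f:
  H = [[-3, 1], [1, 2]]
Verify stationarity: grad f(x*) = H x* + g = (0, 0).
Eigenvalues of H: -3.1926, 2.1926.
Eigenvalues have mixed signs, so H is indefinite -> x* is a saddle point.

saddle


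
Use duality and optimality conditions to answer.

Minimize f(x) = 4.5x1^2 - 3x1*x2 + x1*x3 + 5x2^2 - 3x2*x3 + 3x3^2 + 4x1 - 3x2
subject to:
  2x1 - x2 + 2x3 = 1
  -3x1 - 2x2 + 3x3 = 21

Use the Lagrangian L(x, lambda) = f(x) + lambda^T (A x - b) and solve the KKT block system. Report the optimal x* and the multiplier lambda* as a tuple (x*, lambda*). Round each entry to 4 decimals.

Form the Lagrangian:
  L(x, lambda) = (1/2) x^T Q x + c^T x + lambda^T (A x - b)
Stationarity (grad_x L = 0): Q x + c + A^T lambda = 0.
Primal feasibility: A x = b.

This gives the KKT block system:
  [ Q   A^T ] [ x     ]   [-c ]
  [ A    0  ] [ lambda ] = [ b ]

Solving the linear system:
  x*      = (-3.1712, -0.946, 3.1981)
  lambda* = (-0.0879, -6.2267)
  f(x*)   = 60.5008

x* = (-3.1712, -0.946, 3.1981), lambda* = (-0.0879, -6.2267)


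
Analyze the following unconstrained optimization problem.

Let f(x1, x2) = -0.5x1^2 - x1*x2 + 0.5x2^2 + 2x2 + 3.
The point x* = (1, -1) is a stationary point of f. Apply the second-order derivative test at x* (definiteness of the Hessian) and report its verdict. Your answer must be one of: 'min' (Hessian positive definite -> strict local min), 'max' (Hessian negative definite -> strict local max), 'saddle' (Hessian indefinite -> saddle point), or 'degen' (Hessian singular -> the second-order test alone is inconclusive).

Compute the Hessian H = grad^2 f:
  H = [[-1, -1], [-1, 1]]
Verify stationarity: grad f(x*) = H x* + g = (0, 0).
Eigenvalues of H: -1.4142, 1.4142.
Eigenvalues have mixed signs, so H is indefinite -> x* is a saddle point.

saddle


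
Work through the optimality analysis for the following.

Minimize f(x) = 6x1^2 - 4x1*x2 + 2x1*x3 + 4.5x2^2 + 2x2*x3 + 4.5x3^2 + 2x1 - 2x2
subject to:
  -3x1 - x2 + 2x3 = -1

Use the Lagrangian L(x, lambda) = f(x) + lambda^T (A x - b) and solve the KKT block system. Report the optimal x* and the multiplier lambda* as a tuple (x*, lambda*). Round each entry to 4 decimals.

Form the Lagrangian:
  L(x, lambda) = (1/2) x^T Q x + c^T x + lambda^T (A x - b)
Stationarity (grad_x L = 0): Q x + c + A^T lambda = 0.
Primal feasibility: A x = b.

This gives the KKT block system:
  [ Q   A^T ] [ x     ]   [-c ]
  [ A    0  ] [ lambda ] = [ b ]

Solving the linear system:
  x*      = (0.0883, 0.3512, -0.1919)
  lambda* = (0.4238)
  f(x*)   = -0.0509

x* = (0.0883, 0.3512, -0.1919), lambda* = (0.4238)


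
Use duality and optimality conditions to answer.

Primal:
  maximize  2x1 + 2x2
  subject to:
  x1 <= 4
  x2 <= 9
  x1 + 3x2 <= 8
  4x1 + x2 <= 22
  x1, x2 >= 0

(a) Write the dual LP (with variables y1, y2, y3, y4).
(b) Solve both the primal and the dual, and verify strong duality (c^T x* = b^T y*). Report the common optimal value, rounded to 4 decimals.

The standard primal-dual pair for 'max c^T x s.t. A x <= b, x >= 0' is:
  Dual:  min b^T y  s.t.  A^T y >= c,  y >= 0.

So the dual LP is:
  minimize  4y1 + 9y2 + 8y3 + 22y4
  subject to:
    y1 + y3 + 4y4 >= 2
    y2 + 3y3 + y4 >= 2
    y1, y2, y3, y4 >= 0

Solving the primal: x* = (4, 1.3333).
  primal value c^T x* = 10.6667.
Solving the dual: y* = (1.3333, 0, 0.6667, 0).
  dual value b^T y* = 10.6667.
Strong duality: c^T x* = b^T y*. Confirmed.

10.6667


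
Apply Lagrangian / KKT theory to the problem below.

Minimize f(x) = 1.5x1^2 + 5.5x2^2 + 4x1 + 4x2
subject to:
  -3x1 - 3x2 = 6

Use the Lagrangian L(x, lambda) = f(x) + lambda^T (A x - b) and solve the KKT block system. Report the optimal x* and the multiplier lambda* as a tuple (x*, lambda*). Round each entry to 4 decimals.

Form the Lagrangian:
  L(x, lambda) = (1/2) x^T Q x + c^T x + lambda^T (A x - b)
Stationarity (grad_x L = 0): Q x + c + A^T lambda = 0.
Primal feasibility: A x = b.

This gives the KKT block system:
  [ Q   A^T ] [ x     ]   [-c ]
  [ A    0  ] [ lambda ] = [ b ]

Solving the linear system:
  x*      = (-1.5714, -0.4286)
  lambda* = (-0.2381)
  f(x*)   = -3.2857

x* = (-1.5714, -0.4286), lambda* = (-0.2381)


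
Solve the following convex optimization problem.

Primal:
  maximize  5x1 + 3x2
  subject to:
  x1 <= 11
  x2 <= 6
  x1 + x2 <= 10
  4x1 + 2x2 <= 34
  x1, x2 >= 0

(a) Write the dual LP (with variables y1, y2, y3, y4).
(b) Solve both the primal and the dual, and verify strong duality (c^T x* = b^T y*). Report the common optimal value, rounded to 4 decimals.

The standard primal-dual pair for 'max c^T x s.t. A x <= b, x >= 0' is:
  Dual:  min b^T y  s.t.  A^T y >= c,  y >= 0.

So the dual LP is:
  minimize  11y1 + 6y2 + 10y3 + 34y4
  subject to:
    y1 + y3 + 4y4 >= 5
    y2 + y3 + 2y4 >= 3
    y1, y2, y3, y4 >= 0

Solving the primal: x* = (7, 3).
  primal value c^T x* = 44.
Solving the dual: y* = (0, 0, 1, 1).
  dual value b^T y* = 44.
Strong duality: c^T x* = b^T y*. Confirmed.

44


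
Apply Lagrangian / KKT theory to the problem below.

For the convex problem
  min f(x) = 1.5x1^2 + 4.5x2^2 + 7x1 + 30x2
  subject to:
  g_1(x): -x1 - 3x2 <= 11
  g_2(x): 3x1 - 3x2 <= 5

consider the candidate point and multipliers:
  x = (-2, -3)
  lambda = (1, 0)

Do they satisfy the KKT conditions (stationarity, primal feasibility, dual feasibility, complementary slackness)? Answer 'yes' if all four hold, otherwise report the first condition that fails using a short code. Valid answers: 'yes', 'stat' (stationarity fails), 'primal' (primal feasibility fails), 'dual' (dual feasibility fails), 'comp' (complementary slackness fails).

Gradient of f: grad f(x) = Q x + c = (1, 3)
Constraint values g_i(x) = a_i^T x - b_i:
  g_1((-2, -3)) = 0
  g_2((-2, -3)) = -2
Stationarity residual: grad f(x) + sum_i lambda_i a_i = (0, 0)
  -> stationarity OK
Primal feasibility (all g_i <= 0): OK
Dual feasibility (all lambda_i >= 0): OK
Complementary slackness (lambda_i * g_i(x) = 0 for all i): OK

Verdict: yes, KKT holds.

yes


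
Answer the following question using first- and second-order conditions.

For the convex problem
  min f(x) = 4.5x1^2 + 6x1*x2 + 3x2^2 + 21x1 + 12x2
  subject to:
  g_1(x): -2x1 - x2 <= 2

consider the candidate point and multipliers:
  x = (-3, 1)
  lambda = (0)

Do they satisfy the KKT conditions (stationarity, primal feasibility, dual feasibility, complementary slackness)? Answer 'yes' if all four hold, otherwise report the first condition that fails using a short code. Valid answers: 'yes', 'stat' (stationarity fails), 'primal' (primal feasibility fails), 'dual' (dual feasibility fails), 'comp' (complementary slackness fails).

Gradient of f: grad f(x) = Q x + c = (0, 0)
Constraint values g_i(x) = a_i^T x - b_i:
  g_1((-3, 1)) = 3
Stationarity residual: grad f(x) + sum_i lambda_i a_i = (0, 0)
  -> stationarity OK
Primal feasibility (all g_i <= 0): FAILS
Dual feasibility (all lambda_i >= 0): OK
Complementary slackness (lambda_i * g_i(x) = 0 for all i): OK

Verdict: the first failing condition is primal_feasibility -> primal.

primal


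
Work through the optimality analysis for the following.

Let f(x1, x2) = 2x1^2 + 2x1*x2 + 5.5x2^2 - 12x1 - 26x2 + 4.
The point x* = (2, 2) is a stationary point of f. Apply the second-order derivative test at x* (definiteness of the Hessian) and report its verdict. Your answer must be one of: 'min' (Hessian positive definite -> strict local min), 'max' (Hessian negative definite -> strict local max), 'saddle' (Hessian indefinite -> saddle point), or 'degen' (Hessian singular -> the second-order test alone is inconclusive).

Compute the Hessian H = grad^2 f:
  H = [[4, 2], [2, 11]]
Verify stationarity: grad f(x*) = H x* + g = (0, 0).
Eigenvalues of H: 3.4689, 11.5311.
Both eigenvalues > 0, so H is positive definite -> x* is a strict local min.

min


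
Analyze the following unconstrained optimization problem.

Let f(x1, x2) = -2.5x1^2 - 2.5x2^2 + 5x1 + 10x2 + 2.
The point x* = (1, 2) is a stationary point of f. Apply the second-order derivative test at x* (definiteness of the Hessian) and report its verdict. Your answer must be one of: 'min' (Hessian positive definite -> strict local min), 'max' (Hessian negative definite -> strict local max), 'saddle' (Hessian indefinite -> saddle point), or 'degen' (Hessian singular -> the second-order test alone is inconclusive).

Compute the Hessian H = grad^2 f:
  H = [[-5, 0], [0, -5]]
Verify stationarity: grad f(x*) = H x* + g = (0, 0).
Eigenvalues of H: -5, -5.
Both eigenvalues < 0, so H is negative definite -> x* is a strict local max.

max


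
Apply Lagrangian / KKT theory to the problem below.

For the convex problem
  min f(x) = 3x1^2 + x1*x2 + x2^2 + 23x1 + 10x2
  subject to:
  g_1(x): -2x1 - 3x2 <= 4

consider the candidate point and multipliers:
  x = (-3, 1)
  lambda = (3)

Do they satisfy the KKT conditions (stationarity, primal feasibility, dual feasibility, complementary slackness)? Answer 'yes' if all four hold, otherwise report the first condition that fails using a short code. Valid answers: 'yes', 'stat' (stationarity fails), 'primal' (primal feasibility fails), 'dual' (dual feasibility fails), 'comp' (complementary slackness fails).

Gradient of f: grad f(x) = Q x + c = (6, 9)
Constraint values g_i(x) = a_i^T x - b_i:
  g_1((-3, 1)) = -1
Stationarity residual: grad f(x) + sum_i lambda_i a_i = (0, 0)
  -> stationarity OK
Primal feasibility (all g_i <= 0): OK
Dual feasibility (all lambda_i >= 0): OK
Complementary slackness (lambda_i * g_i(x) = 0 for all i): FAILS

Verdict: the first failing condition is complementary_slackness -> comp.

comp


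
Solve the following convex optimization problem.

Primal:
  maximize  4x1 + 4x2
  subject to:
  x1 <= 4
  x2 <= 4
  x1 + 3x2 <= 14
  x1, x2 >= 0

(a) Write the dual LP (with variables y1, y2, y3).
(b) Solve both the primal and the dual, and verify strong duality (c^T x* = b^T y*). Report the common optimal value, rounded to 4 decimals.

The standard primal-dual pair for 'max c^T x s.t. A x <= b, x >= 0' is:
  Dual:  min b^T y  s.t.  A^T y >= c,  y >= 0.

So the dual LP is:
  minimize  4y1 + 4y2 + 14y3
  subject to:
    y1 + y3 >= 4
    y2 + 3y3 >= 4
    y1, y2, y3 >= 0

Solving the primal: x* = (4, 3.3333).
  primal value c^T x* = 29.3333.
Solving the dual: y* = (2.6667, 0, 1.3333).
  dual value b^T y* = 29.3333.
Strong duality: c^T x* = b^T y*. Confirmed.

29.3333


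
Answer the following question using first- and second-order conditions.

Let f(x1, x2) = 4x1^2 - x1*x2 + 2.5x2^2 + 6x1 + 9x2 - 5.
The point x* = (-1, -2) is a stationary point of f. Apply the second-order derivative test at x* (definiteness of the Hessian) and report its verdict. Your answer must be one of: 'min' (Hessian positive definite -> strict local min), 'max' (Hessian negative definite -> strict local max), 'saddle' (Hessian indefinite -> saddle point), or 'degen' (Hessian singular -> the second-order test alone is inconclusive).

Compute the Hessian H = grad^2 f:
  H = [[8, -1], [-1, 5]]
Verify stationarity: grad f(x*) = H x* + g = (0, 0).
Eigenvalues of H: 4.6972, 8.3028.
Both eigenvalues > 0, so H is positive definite -> x* is a strict local min.

min


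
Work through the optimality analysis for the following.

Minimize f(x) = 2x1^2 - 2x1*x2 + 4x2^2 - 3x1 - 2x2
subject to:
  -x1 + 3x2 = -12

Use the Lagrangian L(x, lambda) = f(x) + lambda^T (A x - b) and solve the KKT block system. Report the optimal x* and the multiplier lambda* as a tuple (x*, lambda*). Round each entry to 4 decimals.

Form the Lagrangian:
  L(x, lambda) = (1/2) x^T Q x + c^T x + lambda^T (A x - b)
Stationarity (grad_x L = 0): Q x + c + A^T lambda = 0.
Primal feasibility: A x = b.

This gives the KKT block system:
  [ Q   A^T ] [ x     ]   [-c ]
  [ A    0  ] [ lambda ] = [ b ]

Solving the linear system:
  x*      = (1.7812, -3.4062)
  lambda* = (10.9375)
  f(x*)   = 66.3594

x* = (1.7812, -3.4062), lambda* = (10.9375)


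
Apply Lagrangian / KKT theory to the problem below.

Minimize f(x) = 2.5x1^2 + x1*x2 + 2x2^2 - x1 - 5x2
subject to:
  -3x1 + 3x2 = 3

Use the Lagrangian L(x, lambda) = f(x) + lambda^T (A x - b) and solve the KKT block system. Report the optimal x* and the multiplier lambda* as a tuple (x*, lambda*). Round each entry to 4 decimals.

Form the Lagrangian:
  L(x, lambda) = (1/2) x^T Q x + c^T x + lambda^T (A x - b)
Stationarity (grad_x L = 0): Q x + c + A^T lambda = 0.
Primal feasibility: A x = b.

This gives the KKT block system:
  [ Q   A^T ] [ x     ]   [-c ]
  [ A    0  ] [ lambda ] = [ b ]

Solving the linear system:
  x*      = (0.0909, 1.0909)
  lambda* = (0.1818)
  f(x*)   = -3.0455

x* = (0.0909, 1.0909), lambda* = (0.1818)


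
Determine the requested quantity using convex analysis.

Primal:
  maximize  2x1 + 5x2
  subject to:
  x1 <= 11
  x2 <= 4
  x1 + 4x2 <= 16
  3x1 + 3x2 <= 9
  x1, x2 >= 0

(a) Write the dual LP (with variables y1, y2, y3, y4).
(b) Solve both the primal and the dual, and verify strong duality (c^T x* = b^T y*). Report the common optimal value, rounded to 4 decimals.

The standard primal-dual pair for 'max c^T x s.t. A x <= b, x >= 0' is:
  Dual:  min b^T y  s.t.  A^T y >= c,  y >= 0.

So the dual LP is:
  minimize  11y1 + 4y2 + 16y3 + 9y4
  subject to:
    y1 + y3 + 3y4 >= 2
    y2 + 4y3 + 3y4 >= 5
    y1, y2, y3, y4 >= 0

Solving the primal: x* = (0, 3).
  primal value c^T x* = 15.
Solving the dual: y* = (0, 0, 0, 1.6667).
  dual value b^T y* = 15.
Strong duality: c^T x* = b^T y*. Confirmed.

15


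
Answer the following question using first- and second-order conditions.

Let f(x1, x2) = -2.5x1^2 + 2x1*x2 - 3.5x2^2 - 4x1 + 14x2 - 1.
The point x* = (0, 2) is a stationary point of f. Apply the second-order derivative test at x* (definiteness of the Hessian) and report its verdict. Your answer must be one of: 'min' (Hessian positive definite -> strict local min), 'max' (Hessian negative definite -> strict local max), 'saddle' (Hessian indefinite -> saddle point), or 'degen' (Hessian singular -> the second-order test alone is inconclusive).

Compute the Hessian H = grad^2 f:
  H = [[-5, 2], [2, -7]]
Verify stationarity: grad f(x*) = H x* + g = (0, 0).
Eigenvalues of H: -8.2361, -3.7639.
Both eigenvalues < 0, so H is negative definite -> x* is a strict local max.

max


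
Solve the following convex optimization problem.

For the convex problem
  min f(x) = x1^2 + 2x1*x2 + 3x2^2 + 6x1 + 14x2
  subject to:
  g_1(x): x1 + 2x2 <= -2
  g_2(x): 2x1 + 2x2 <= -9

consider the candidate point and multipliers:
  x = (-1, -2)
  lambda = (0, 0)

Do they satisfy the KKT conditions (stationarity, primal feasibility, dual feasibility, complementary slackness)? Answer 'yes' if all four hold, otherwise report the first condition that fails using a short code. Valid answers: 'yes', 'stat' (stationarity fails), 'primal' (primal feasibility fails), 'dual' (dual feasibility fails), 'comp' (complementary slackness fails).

Gradient of f: grad f(x) = Q x + c = (0, 0)
Constraint values g_i(x) = a_i^T x - b_i:
  g_1((-1, -2)) = -3
  g_2((-1, -2)) = 3
Stationarity residual: grad f(x) + sum_i lambda_i a_i = (0, 0)
  -> stationarity OK
Primal feasibility (all g_i <= 0): FAILS
Dual feasibility (all lambda_i >= 0): OK
Complementary slackness (lambda_i * g_i(x) = 0 for all i): OK

Verdict: the first failing condition is primal_feasibility -> primal.

primal


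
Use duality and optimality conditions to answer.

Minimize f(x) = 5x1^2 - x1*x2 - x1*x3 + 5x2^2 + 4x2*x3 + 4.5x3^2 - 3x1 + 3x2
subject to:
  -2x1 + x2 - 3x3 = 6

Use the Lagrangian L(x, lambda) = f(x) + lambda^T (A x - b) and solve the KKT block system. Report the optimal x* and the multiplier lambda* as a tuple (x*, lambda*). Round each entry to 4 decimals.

Form the Lagrangian:
  L(x, lambda) = (1/2) x^T Q x + c^T x + lambda^T (A x - b)
Stationarity (grad_x L = 0): Q x + c + A^T lambda = 0.
Primal feasibility: A x = b.

This gives the KKT block system:
  [ Q   A^T ] [ x     ]   [-c ]
  [ A    0  ] [ lambda ] = [ b ]

Solving the linear system:
  x*      = (-0.4859, 0.5915, -1.4789)
  lambda* = (-3.4859)
  f(x*)   = 12.0739

x* = (-0.4859, 0.5915, -1.4789), lambda* = (-3.4859)


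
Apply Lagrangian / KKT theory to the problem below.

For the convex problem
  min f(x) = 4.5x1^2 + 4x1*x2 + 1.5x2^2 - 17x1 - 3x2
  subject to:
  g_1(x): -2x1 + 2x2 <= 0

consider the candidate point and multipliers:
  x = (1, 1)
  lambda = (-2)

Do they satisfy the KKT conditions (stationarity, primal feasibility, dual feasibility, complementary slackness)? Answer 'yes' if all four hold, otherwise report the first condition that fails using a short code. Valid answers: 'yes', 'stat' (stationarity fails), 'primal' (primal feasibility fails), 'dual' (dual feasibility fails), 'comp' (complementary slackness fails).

Gradient of f: grad f(x) = Q x + c = (-4, 4)
Constraint values g_i(x) = a_i^T x - b_i:
  g_1((1, 1)) = 0
Stationarity residual: grad f(x) + sum_i lambda_i a_i = (0, 0)
  -> stationarity OK
Primal feasibility (all g_i <= 0): OK
Dual feasibility (all lambda_i >= 0): FAILS
Complementary slackness (lambda_i * g_i(x) = 0 for all i): OK

Verdict: the first failing condition is dual_feasibility -> dual.

dual


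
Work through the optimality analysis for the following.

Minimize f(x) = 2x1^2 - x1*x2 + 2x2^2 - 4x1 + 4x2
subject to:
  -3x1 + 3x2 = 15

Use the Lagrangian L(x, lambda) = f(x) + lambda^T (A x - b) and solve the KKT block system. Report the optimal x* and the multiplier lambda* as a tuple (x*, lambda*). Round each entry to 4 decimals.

Form the Lagrangian:
  L(x, lambda) = (1/2) x^T Q x + c^T x + lambda^T (A x - b)
Stationarity (grad_x L = 0): Q x + c + A^T lambda = 0.
Primal feasibility: A x = b.

This gives the KKT block system:
  [ Q   A^T ] [ x     ]   [-c ]
  [ A    0  ] [ lambda ] = [ b ]

Solving the linear system:
  x*      = (-2.5, 2.5)
  lambda* = (-5.5)
  f(x*)   = 51.25

x* = (-2.5, 2.5), lambda* = (-5.5)


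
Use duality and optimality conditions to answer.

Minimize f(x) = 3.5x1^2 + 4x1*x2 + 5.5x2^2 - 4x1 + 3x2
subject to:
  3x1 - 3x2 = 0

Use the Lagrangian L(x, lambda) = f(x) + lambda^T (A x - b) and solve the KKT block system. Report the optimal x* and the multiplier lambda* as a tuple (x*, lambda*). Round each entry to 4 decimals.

Form the Lagrangian:
  L(x, lambda) = (1/2) x^T Q x + c^T x + lambda^T (A x - b)
Stationarity (grad_x L = 0): Q x + c + A^T lambda = 0.
Primal feasibility: A x = b.

This gives the KKT block system:
  [ Q   A^T ] [ x     ]   [-c ]
  [ A    0  ] [ lambda ] = [ b ]

Solving the linear system:
  x*      = (0.0385, 0.0385)
  lambda* = (1.1923)
  f(x*)   = -0.0192

x* = (0.0385, 0.0385), lambda* = (1.1923)


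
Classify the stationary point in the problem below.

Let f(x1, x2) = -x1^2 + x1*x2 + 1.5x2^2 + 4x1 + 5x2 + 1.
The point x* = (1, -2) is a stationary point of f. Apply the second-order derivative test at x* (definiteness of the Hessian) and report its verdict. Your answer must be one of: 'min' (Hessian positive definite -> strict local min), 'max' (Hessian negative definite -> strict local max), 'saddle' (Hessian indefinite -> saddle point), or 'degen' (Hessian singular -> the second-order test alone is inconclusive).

Compute the Hessian H = grad^2 f:
  H = [[-2, 1], [1, 3]]
Verify stationarity: grad f(x*) = H x* + g = (0, 0).
Eigenvalues of H: -2.1926, 3.1926.
Eigenvalues have mixed signs, so H is indefinite -> x* is a saddle point.

saddle


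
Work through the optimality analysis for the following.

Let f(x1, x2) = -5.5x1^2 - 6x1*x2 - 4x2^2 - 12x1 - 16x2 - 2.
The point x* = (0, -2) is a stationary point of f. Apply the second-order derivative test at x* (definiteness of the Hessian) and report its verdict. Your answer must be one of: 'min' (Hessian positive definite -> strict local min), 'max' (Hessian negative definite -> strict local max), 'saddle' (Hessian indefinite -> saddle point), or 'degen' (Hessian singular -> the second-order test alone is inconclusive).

Compute the Hessian H = grad^2 f:
  H = [[-11, -6], [-6, -8]]
Verify stationarity: grad f(x*) = H x* + g = (0, 0).
Eigenvalues of H: -15.6847, -3.3153.
Both eigenvalues < 0, so H is negative definite -> x* is a strict local max.

max


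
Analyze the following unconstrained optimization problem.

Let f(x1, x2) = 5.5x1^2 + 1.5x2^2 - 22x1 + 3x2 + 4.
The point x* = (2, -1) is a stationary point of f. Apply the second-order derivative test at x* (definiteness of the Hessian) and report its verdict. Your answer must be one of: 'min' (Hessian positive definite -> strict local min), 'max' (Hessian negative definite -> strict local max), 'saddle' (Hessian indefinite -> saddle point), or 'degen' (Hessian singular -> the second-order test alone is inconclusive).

Compute the Hessian H = grad^2 f:
  H = [[11, 0], [0, 3]]
Verify stationarity: grad f(x*) = H x* + g = (0, 0).
Eigenvalues of H: 3, 11.
Both eigenvalues > 0, so H is positive definite -> x* is a strict local min.

min


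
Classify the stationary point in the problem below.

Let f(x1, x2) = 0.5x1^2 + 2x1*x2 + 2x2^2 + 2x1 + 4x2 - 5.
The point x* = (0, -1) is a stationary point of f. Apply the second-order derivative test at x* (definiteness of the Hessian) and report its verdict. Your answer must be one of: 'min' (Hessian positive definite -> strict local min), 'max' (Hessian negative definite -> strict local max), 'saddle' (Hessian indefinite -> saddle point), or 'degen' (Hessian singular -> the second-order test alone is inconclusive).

Compute the Hessian H = grad^2 f:
  H = [[1, 2], [2, 4]]
Verify stationarity: grad f(x*) = H x* + g = (0, 0).
Eigenvalues of H: 0, 5.
H has a zero eigenvalue (singular; positive semidefinite but not definite), so H is neither positive definite, negative definite, nor indefinite. The second-order test alone is inconclusive -> degen.
(Indeed, f is constant along the null direction of H through x*, so x* is not a strict local extremum.)

degen


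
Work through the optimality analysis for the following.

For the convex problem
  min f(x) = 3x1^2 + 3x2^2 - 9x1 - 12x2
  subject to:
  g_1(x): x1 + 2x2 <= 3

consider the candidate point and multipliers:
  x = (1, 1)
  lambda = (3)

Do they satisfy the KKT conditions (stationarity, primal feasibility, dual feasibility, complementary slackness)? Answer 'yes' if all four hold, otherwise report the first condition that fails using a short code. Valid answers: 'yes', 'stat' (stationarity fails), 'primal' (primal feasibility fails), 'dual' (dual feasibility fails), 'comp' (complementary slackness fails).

Gradient of f: grad f(x) = Q x + c = (-3, -6)
Constraint values g_i(x) = a_i^T x - b_i:
  g_1((1, 1)) = 0
Stationarity residual: grad f(x) + sum_i lambda_i a_i = (0, 0)
  -> stationarity OK
Primal feasibility (all g_i <= 0): OK
Dual feasibility (all lambda_i >= 0): OK
Complementary slackness (lambda_i * g_i(x) = 0 for all i): OK

Verdict: yes, KKT holds.

yes


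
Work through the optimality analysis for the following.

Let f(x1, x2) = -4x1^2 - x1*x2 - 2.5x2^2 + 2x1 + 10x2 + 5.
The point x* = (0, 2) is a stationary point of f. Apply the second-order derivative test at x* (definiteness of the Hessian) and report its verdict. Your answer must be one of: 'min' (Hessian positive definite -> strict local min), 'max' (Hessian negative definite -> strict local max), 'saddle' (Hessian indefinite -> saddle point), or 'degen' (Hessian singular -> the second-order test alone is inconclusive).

Compute the Hessian H = grad^2 f:
  H = [[-8, -1], [-1, -5]]
Verify stationarity: grad f(x*) = H x* + g = (0, 0).
Eigenvalues of H: -8.3028, -4.6972.
Both eigenvalues < 0, so H is negative definite -> x* is a strict local max.

max


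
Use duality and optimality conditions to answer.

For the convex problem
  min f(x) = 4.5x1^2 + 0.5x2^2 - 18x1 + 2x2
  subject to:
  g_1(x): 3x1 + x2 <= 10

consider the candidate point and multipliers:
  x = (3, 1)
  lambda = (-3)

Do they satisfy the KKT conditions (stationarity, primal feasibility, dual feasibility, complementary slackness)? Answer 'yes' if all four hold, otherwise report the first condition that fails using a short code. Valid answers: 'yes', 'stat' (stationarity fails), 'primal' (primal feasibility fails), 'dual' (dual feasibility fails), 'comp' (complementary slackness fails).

Gradient of f: grad f(x) = Q x + c = (9, 3)
Constraint values g_i(x) = a_i^T x - b_i:
  g_1((3, 1)) = 0
Stationarity residual: grad f(x) + sum_i lambda_i a_i = (0, 0)
  -> stationarity OK
Primal feasibility (all g_i <= 0): OK
Dual feasibility (all lambda_i >= 0): FAILS
Complementary slackness (lambda_i * g_i(x) = 0 for all i): OK

Verdict: the first failing condition is dual_feasibility -> dual.

dual


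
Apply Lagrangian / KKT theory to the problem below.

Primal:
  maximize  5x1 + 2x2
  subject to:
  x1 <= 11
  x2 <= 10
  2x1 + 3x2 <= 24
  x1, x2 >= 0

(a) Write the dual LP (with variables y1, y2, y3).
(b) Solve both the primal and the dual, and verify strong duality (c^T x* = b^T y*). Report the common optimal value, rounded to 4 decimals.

The standard primal-dual pair for 'max c^T x s.t. A x <= b, x >= 0' is:
  Dual:  min b^T y  s.t.  A^T y >= c,  y >= 0.

So the dual LP is:
  minimize  11y1 + 10y2 + 24y3
  subject to:
    y1 + 2y3 >= 5
    y2 + 3y3 >= 2
    y1, y2, y3 >= 0

Solving the primal: x* = (11, 0.6667).
  primal value c^T x* = 56.3333.
Solving the dual: y* = (3.6667, 0, 0.6667).
  dual value b^T y* = 56.3333.
Strong duality: c^T x* = b^T y*. Confirmed.

56.3333


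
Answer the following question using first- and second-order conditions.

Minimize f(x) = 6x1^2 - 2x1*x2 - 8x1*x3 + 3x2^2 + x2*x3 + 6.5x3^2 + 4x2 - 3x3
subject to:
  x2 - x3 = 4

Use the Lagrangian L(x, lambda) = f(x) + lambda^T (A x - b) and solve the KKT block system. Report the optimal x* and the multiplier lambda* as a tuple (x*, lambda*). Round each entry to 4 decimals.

Form the Lagrangian:
  L(x, lambda) = (1/2) x^T Q x + c^T x + lambda^T (A x - b)
Stationarity (grad_x L = 0): Q x + c + A^T lambda = 0.
Primal feasibility: A x = b.

This gives the KKT block system:
  [ Q   A^T ] [ x     ]   [-c ]
  [ A    0  ] [ lambda ] = [ b ]

Solving the linear system:
  x*      = (-0.8026, 2.2368, -1.7632)
  lambda* = (-17.2632)
  f(x*)   = 41.6447

x* = (-0.8026, 2.2368, -1.7632), lambda* = (-17.2632)


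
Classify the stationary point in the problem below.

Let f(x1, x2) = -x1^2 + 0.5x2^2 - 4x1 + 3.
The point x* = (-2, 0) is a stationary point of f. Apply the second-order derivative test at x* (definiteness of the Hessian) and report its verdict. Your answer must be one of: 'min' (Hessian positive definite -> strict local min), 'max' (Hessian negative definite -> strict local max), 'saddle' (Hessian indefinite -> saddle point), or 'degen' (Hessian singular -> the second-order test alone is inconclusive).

Compute the Hessian H = grad^2 f:
  H = [[-2, 0], [0, 1]]
Verify stationarity: grad f(x*) = H x* + g = (0, 0).
Eigenvalues of H: -2, 1.
Eigenvalues have mixed signs, so H is indefinite -> x* is a saddle point.

saddle


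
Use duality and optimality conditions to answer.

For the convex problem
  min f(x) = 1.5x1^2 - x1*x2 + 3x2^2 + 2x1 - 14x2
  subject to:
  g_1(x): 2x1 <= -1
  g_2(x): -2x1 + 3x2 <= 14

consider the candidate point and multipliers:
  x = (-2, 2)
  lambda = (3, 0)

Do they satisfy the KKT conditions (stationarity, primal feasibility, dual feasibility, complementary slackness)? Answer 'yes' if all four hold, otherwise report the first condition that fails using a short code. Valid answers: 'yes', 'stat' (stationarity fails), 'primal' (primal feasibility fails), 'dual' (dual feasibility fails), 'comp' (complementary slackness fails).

Gradient of f: grad f(x) = Q x + c = (-6, 0)
Constraint values g_i(x) = a_i^T x - b_i:
  g_1((-2, 2)) = -3
  g_2((-2, 2)) = -4
Stationarity residual: grad f(x) + sum_i lambda_i a_i = (0, 0)
  -> stationarity OK
Primal feasibility (all g_i <= 0): OK
Dual feasibility (all lambda_i >= 0): OK
Complementary slackness (lambda_i * g_i(x) = 0 for all i): FAILS

Verdict: the first failing condition is complementary_slackness -> comp.

comp


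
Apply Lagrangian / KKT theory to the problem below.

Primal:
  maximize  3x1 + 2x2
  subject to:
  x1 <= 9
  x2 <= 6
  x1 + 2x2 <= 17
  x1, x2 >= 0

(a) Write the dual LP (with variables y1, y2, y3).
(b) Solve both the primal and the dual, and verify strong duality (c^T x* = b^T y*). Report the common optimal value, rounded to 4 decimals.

The standard primal-dual pair for 'max c^T x s.t. A x <= b, x >= 0' is:
  Dual:  min b^T y  s.t.  A^T y >= c,  y >= 0.

So the dual LP is:
  minimize  9y1 + 6y2 + 17y3
  subject to:
    y1 + y3 >= 3
    y2 + 2y3 >= 2
    y1, y2, y3 >= 0

Solving the primal: x* = (9, 4).
  primal value c^T x* = 35.
Solving the dual: y* = (2, 0, 1).
  dual value b^T y* = 35.
Strong duality: c^T x* = b^T y*. Confirmed.

35


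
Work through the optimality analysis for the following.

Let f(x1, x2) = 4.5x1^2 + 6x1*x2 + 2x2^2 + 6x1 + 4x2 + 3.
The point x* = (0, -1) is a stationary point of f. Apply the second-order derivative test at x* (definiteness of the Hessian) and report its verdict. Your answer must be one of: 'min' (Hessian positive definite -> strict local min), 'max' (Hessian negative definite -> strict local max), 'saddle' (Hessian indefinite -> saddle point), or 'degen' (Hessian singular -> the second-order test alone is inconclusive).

Compute the Hessian H = grad^2 f:
  H = [[9, 6], [6, 4]]
Verify stationarity: grad f(x*) = H x* + g = (0, 0).
Eigenvalues of H: 0, 13.
H has a zero eigenvalue (singular; positive semidefinite but not definite), so H is neither positive definite, negative definite, nor indefinite. The second-order test alone is inconclusive -> degen.
(Indeed, f is constant along the null direction of H through x*, so x* is not a strict local extremum.)

degen


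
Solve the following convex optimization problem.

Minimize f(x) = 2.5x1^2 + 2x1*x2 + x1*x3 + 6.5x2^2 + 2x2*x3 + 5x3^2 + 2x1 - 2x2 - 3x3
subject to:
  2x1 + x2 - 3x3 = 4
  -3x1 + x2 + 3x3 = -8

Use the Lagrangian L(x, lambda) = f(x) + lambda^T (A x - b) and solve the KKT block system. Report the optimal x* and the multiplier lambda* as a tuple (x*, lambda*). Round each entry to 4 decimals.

Form the Lagrangian:
  L(x, lambda) = (1/2) x^T Q x + c^T x + lambda^T (A x - b)
Stationarity (grad_x L = 0): Q x + c + A^T lambda = 0.
Primal feasibility: A x = b.

This gives the KKT block system:
  [ Q   A^T ] [ x     ]   [-c ]
  [ A    0  ] [ lambda ] = [ b ]

Solving the linear system:
  x*      = (2.0704, -0.9648, -0.2747)
  lambda* = (4.5413, 6.41)
  f(x*)   = 20.0047

x* = (2.0704, -0.9648, -0.2747), lambda* = (4.5413, 6.41)


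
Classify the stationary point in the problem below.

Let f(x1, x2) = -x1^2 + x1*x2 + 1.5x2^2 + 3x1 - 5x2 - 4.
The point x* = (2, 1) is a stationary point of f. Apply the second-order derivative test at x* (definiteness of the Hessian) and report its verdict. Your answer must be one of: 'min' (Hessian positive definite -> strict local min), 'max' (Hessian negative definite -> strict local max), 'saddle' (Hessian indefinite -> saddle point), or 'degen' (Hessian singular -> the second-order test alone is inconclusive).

Compute the Hessian H = grad^2 f:
  H = [[-2, 1], [1, 3]]
Verify stationarity: grad f(x*) = H x* + g = (0, 0).
Eigenvalues of H: -2.1926, 3.1926.
Eigenvalues have mixed signs, so H is indefinite -> x* is a saddle point.

saddle


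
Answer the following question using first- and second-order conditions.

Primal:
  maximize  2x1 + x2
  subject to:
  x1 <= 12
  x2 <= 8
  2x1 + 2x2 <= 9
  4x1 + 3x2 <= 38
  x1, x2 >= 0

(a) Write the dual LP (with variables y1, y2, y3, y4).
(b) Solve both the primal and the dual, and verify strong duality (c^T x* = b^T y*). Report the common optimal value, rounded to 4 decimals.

The standard primal-dual pair for 'max c^T x s.t. A x <= b, x >= 0' is:
  Dual:  min b^T y  s.t.  A^T y >= c,  y >= 0.

So the dual LP is:
  minimize  12y1 + 8y2 + 9y3 + 38y4
  subject to:
    y1 + 2y3 + 4y4 >= 2
    y2 + 2y3 + 3y4 >= 1
    y1, y2, y3, y4 >= 0

Solving the primal: x* = (4.5, 0).
  primal value c^T x* = 9.
Solving the dual: y* = (0, 0, 1, 0).
  dual value b^T y* = 9.
Strong duality: c^T x* = b^T y*. Confirmed.

9


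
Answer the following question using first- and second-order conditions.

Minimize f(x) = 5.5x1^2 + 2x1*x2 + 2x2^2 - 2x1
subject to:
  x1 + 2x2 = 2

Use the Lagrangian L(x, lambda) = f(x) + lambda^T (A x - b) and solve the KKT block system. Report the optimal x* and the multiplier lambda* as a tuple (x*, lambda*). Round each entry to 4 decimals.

Form the Lagrangian:
  L(x, lambda) = (1/2) x^T Q x + c^T x + lambda^T (A x - b)
Stationarity (grad_x L = 0): Q x + c + A^T lambda = 0.
Primal feasibility: A x = b.

This gives the KKT block system:
  [ Q   A^T ] [ x     ]   [-c ]
  [ A    0  ] [ lambda ] = [ b ]

Solving the linear system:
  x*      = (0.2, 0.9)
  lambda* = (-2)
  f(x*)   = 1.8

x* = (0.2, 0.9), lambda* = (-2)


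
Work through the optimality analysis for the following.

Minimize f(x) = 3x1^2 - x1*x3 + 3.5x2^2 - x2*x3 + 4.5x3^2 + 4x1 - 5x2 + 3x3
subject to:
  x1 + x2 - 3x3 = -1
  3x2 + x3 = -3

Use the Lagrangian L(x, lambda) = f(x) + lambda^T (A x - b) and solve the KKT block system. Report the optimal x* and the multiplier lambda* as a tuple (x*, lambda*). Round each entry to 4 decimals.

Form the Lagrangian:
  L(x, lambda) = (1/2) x^T Q x + c^T x + lambda^T (A x - b)
Stationarity (grad_x L = 0): Q x + c + A^T lambda = 0.
Primal feasibility: A x = b.

This gives the KKT block system:
  [ Q   A^T ] [ x     ]   [-c ]
  [ A    0  ] [ lambda ] = [ b ]

Solving the linear system:
  x*      = (-1.0095, -0.8991, -0.3028)
  lambda* = (1.7539, 3.0789)
  f(x*)   = 5.2697

x* = (-1.0095, -0.8991, -0.3028), lambda* = (1.7539, 3.0789)


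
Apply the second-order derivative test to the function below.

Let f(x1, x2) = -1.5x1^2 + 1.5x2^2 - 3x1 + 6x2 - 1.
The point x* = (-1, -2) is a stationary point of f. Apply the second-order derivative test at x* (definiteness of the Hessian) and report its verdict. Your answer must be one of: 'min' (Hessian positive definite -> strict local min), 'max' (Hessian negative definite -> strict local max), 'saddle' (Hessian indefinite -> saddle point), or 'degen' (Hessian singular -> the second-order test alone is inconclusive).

Compute the Hessian H = grad^2 f:
  H = [[-3, 0], [0, 3]]
Verify stationarity: grad f(x*) = H x* + g = (0, 0).
Eigenvalues of H: -3, 3.
Eigenvalues have mixed signs, so H is indefinite -> x* is a saddle point.

saddle


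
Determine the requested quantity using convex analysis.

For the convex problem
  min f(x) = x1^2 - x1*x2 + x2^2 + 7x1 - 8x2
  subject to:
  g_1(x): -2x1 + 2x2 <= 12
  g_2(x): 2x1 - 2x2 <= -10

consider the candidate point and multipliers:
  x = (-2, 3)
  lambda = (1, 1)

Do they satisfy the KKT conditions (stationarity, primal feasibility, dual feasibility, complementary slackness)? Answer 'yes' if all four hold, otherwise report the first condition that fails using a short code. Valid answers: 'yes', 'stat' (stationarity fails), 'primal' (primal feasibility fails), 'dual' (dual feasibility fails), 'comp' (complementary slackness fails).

Gradient of f: grad f(x) = Q x + c = (0, 0)
Constraint values g_i(x) = a_i^T x - b_i:
  g_1((-2, 3)) = -2
  g_2((-2, 3)) = 0
Stationarity residual: grad f(x) + sum_i lambda_i a_i = (0, 0)
  -> stationarity OK
Primal feasibility (all g_i <= 0): OK
Dual feasibility (all lambda_i >= 0): OK
Complementary slackness (lambda_i * g_i(x) = 0 for all i): FAILS

Verdict: the first failing condition is complementary_slackness -> comp.

comp


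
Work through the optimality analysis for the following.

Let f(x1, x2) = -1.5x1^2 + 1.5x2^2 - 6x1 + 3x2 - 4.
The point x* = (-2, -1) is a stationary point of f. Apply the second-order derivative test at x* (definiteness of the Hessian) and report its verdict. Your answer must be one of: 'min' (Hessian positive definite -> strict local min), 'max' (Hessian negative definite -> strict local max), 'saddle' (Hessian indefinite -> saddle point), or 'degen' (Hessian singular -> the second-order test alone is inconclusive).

Compute the Hessian H = grad^2 f:
  H = [[-3, 0], [0, 3]]
Verify stationarity: grad f(x*) = H x* + g = (0, 0).
Eigenvalues of H: -3, 3.
Eigenvalues have mixed signs, so H is indefinite -> x* is a saddle point.

saddle


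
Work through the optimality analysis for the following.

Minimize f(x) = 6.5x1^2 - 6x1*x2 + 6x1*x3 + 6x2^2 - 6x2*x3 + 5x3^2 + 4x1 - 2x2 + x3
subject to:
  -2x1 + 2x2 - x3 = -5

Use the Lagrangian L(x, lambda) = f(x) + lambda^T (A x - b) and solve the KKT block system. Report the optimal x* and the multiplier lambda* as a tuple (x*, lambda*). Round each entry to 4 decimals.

Form the Lagrangian:
  L(x, lambda) = (1/2) x^T Q x + c^T x + lambda^T (A x - b)
Stationarity (grad_x L = 0): Q x + c + A^T lambda = 0.
Primal feasibility: A x = b.

This gives the KKT block system:
  [ Q   A^T ] [ x     ]   [-c ]
  [ A    0  ] [ lambda ] = [ b ]

Solving the linear system:
  x*      = (1.1098, -1.628, -0.4756)
  lambda* = (12.6707)
  f(x*)   = 35.2866

x* = (1.1098, -1.628, -0.4756), lambda* = (12.6707)
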